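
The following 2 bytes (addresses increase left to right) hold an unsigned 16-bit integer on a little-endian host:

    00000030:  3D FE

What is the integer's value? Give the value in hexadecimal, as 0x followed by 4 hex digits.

0xFE3D

In little-endian order the low byte comes first in memory.
Reassemble most-significant byte first: FE 3D → 0xFE3D.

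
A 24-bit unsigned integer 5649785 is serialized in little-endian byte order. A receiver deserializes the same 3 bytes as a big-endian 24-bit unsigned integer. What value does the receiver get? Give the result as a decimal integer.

7943510

5649785 in 24-bit hexadecimal is 0x563579.
Stored little-endian, the bytes at ascending addresses are 79 35 56.
Read back as big-endian, the last byte is least significant, giving 0x793556.
0x793556 = 7943510.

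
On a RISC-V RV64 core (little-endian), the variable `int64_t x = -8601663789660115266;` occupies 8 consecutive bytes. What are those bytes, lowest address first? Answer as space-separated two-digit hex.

BE EE F7 5B 5B C0 A0 88

Two's complement of -8601663789660115266 in 64 bits: 8601663789660115266 = 0x775F3FA4A4081142; invert → 0x88A0C05B5BF7EEBD; add 1 → 0x88A0C05B5BF7EEBE.
Split into bytes (most-significant first): 88 A0 C0 5B 5B F7 EE BE.
In little-endian order the low byte comes first in memory.
So at ascending addresses the bytes are BE EE F7 5B 5B C0 A0 88.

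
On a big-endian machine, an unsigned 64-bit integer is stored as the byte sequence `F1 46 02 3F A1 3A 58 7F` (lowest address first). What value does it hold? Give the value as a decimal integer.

In big-endian order the high byte comes first in memory.
The bytes are already most-significant first: 0xF146023FA13A587F.
0xF146023FA13A587F = 17385585883821529215.

17385585883821529215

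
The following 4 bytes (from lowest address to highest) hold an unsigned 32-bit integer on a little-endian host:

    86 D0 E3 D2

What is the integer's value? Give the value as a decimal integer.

Little-endian stores the least-significant byte at the lowest address.
Reassemble most-significant byte first: D2 E3 D0 86 → 0xD2E3D086.
0xD2E3D086 = 3538145414.

3538145414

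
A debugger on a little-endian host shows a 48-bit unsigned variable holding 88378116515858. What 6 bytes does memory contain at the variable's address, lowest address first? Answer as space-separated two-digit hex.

12 A8 3D 22 61 50

88378116515858 in hexadecimal, padded to 48 bits, is 0x5061223DA812.
Split into bytes (most-significant first): 50 61 22 3D A8 12.
Little-endian stores the least-significant byte at the lowest address.
So at ascending addresses the bytes are 12 A8 3D 22 61 50.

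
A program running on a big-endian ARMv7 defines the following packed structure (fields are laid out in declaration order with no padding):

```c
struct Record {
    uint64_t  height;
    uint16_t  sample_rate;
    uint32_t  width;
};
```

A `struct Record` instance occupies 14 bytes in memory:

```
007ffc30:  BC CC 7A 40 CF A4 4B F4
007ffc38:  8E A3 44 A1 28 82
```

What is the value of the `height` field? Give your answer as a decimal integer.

13604382993159572468

`height` is the first field, at byte offset 0, occupying 8 bytes.
Bytes at offsets 0..7: BC CC 7A 40 CF A4 4B F4.
In big-endian order the high byte comes first in memory.
The bytes are already most-significant first: 0xBCCC7A40CFA44BF4.
0xBCCC7A40CFA44BF4 = 13604382993159572468.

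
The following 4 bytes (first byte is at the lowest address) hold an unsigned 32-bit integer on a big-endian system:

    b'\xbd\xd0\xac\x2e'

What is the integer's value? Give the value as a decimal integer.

Big-endian: lowest address holds the most-significant byte.
The bytes are already most-significant first: 0xBDD0AC2E.
0xBDD0AC2E = 3184569390.

3184569390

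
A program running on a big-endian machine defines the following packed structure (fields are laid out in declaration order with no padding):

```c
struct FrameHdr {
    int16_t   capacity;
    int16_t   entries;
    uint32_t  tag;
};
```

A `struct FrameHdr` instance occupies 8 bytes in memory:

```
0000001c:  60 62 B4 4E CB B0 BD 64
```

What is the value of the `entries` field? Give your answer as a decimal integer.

`entries` follows `capacity` (2 bytes), so it starts at byte offset 2 and occupies 2 bytes.
Bytes at offsets 2..3: B4 4E.
Big-endian stores the most-significant byte at the lowest address.
The bytes are already most-significant first: 0xB44E.
Top bit is set, so as a signed 16-bit value this is 0xB44E − 2^16 = -19378.

-19378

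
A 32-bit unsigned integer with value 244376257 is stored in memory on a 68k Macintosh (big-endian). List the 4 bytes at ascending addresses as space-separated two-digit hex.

0E 90 E2 C1

244376257 in hexadecimal, padded to 32 bits, is 0x0E90E2C1.
Split into bytes (most-significant first): 0E 90 E2 C1.
Big-endian stores the most-significant byte at the lowest address.
So the memory order matches the most-significant-first order: 0E 90 E2 C1.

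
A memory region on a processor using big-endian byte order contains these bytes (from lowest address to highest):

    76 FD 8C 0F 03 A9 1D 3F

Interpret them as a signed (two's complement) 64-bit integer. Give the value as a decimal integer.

Big-endian: lowest address holds the most-significant byte.
The bytes are already most-significant first: 0x76FD8C0F03A91D3F.
0x76FD8C0F03A91D3F = 8574163261697105215.

8574163261697105215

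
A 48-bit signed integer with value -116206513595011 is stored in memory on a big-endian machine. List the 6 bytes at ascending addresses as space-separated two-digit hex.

96 4F 90 09 5D 7D

Two's complement of -116206513595011 in 48 bits: 116206513595011 = 0x69B06FF6A283; invert → 0x964F90095D7C; add 1 → 0x964F90095D7D.
Split into bytes (most-significant first): 96 4F 90 09 5D 7D.
Big-endian stores the most-significant byte at the lowest address.
So the memory order matches the most-significant-first order: 96 4F 90 09 5D 7D.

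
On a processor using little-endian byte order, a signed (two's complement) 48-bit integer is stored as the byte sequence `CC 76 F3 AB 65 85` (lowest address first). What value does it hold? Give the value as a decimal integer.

In little-endian order the low byte comes first in memory.
Reassemble most-significant byte first: 85 65 AB F3 76 CC → 0x8565ABF376CC.
Top bit is set, so as a signed 48-bit value this is 0x8565ABF376CC − 2^48 = -134803253659956.

-134803253659956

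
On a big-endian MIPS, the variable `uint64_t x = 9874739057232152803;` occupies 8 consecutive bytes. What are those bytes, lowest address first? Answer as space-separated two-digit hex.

89 0A 1E DA 9B FF 88 E3

9874739057232152803 in hexadecimal, padded to 64 bits, is 0x890A1EDA9BFF88E3.
Split into bytes (most-significant first): 89 0A 1E DA 9B FF 88 E3.
Big-endian: lowest address holds the most-significant byte.
So the memory order matches the most-significant-first order: 89 0A 1E DA 9B FF 88 E3.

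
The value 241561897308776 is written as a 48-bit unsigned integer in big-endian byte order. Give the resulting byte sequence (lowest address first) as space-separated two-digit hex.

DB B3 03 14 92 68

241561897308776 in hexadecimal, padded to 48 bits, is 0xDBB303149268.
Split into bytes (most-significant first): DB B3 03 14 92 68.
In big-endian order the high byte comes first in memory.
So the memory order matches the most-significant-first order: DB B3 03 14 92 68.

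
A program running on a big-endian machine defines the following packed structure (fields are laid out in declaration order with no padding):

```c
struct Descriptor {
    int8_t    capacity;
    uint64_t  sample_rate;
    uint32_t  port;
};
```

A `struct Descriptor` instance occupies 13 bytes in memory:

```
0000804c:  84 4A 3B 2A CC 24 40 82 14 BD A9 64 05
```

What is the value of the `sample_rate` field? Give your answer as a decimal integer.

`sample_rate` follows `capacity` (1 byte), so it starts at byte offset 1 and occupies 8 bytes.
Bytes at offsets 1..8: 4A 3B 2A CC 24 40 82 14.
Big-endian: lowest address holds the most-significant byte.
The bytes are already most-significant first: 0x4A3B2ACC24408214.
0x4A3B2ACC24408214 = 5348916038702498324.

5348916038702498324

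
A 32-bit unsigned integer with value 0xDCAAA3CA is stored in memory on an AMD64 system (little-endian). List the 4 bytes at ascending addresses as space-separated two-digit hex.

Split into bytes (most-significant first): DC AA A3 CA.
In little-endian order the low byte comes first in memory.
So at ascending addresses the bytes are CA A3 AA DC.

CA A3 AA DC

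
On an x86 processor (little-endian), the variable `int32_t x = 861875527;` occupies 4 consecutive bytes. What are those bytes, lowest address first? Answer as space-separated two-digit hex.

47 2D 5F 33

861875527 in hexadecimal, padded to 32 bits, is 0x335F2D47.
Split into bytes (most-significant first): 33 5F 2D 47.
In little-endian order the low byte comes first in memory.
So at ascending addresses the bytes are 47 2D 5F 33.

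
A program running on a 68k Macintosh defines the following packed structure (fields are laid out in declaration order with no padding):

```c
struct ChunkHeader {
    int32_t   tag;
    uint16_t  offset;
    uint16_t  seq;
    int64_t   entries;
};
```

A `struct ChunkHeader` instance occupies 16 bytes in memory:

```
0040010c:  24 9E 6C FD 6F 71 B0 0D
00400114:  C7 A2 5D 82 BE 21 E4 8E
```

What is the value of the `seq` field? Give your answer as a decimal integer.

45069

`seq` follows `tag` (4 B), `offset` (2 B), so it starts at offset 4 + 2 = 6 and occupies 2 bytes.
Bytes at offsets 6..7: B0 0D.
In big-endian order the high byte comes first in memory.
The bytes are already most-significant first: 0xB00D.
0xB00D = 45069.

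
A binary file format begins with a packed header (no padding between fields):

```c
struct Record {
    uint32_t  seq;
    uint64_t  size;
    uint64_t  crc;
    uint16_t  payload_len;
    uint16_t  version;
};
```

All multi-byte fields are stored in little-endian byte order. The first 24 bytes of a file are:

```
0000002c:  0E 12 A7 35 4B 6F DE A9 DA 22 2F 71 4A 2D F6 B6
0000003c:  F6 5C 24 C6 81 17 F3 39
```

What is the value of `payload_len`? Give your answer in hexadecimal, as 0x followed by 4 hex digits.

0x1781

`payload_len` follows `seq` (4 B), `size` (8 B), `crc` (8 B), so it starts at offset 4 + 8 + 8 = 20 and occupies 2 bytes.
Bytes at offsets 20..21: 81 17.
Little-endian: lowest address holds the least-significant byte.
Reassemble most-significant byte first: 17 81 → 0x1781.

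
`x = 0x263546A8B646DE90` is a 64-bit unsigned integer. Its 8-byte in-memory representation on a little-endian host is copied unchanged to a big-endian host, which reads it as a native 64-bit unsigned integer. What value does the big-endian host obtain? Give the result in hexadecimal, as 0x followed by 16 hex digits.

Stored little-endian, the bytes at ascending addresses are 90 DE 46 B6 A8 46 35 26.
Read back as big-endian, the last byte is least significant, giving 0x90DE46B6A8463526.

0x90DE46B6A8463526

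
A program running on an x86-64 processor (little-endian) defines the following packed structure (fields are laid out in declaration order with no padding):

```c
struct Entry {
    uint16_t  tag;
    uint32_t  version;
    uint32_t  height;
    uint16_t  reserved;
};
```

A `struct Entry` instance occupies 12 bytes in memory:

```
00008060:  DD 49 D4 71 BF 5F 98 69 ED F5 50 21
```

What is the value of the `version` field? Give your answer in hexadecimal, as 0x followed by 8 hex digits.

`version` follows `tag` (2 bytes), so it starts at byte offset 2 and occupies 4 bytes.
Bytes at offsets 2..5: D4 71 BF 5F.
In little-endian order the low byte comes first in memory.
Reassemble most-significant byte first: 5F BF 71 D4 → 0x5FBF71D4.

0x5FBF71D4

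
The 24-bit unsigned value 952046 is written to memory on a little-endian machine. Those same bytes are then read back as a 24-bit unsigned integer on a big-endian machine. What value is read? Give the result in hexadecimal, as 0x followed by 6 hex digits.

952046 in 24-bit hexadecimal is 0x0E86EE.
Stored little-endian, the bytes at ascending addresses are EE 86 0E.
Read back as big-endian, the last byte is least significant, giving 0xEE860E.

0xEE860E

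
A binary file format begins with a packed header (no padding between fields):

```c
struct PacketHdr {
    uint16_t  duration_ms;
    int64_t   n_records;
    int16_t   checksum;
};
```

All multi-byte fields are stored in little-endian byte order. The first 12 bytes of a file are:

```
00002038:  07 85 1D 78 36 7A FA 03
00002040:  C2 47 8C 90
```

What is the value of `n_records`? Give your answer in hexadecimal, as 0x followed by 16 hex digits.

`n_records` follows `duration_ms` (2 bytes), so it starts at byte offset 2 and occupies 8 bytes.
Bytes at offsets 2..9: 1D 78 36 7A FA 03 C2 47.
In little-endian order the low byte comes first in memory.
Reassemble most-significant byte first: 47 C2 03 FA 7A 36 78 1D → 0x47C203FA7A36781D.

0x47C203FA7A36781D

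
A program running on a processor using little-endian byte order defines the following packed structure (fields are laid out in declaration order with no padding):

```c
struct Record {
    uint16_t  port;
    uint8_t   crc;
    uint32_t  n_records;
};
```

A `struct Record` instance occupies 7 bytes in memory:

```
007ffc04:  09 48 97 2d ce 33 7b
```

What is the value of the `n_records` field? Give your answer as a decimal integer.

`n_records` follows `port` (2 B), `crc` (1 B), so it starts at offset 2 + 1 = 3 and occupies 4 bytes.
Bytes at offsets 3..6: 2D CE 33 7B.
In little-endian order the low byte comes first in memory.
Reassemble most-significant byte first: 7B 33 CE 2D → 0x7B33CE2D.
0x7B33CE2D = 2066992685.

2066992685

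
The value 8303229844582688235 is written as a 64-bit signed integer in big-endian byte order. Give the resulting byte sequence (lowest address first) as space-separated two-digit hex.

73 3A FF 8D 1E C5 E5 EB

8303229844582688235 in hexadecimal, padded to 64 bits, is 0x733AFF8D1EC5E5EB.
Split into bytes (most-significant first): 73 3A FF 8D 1E C5 E5 EB.
Big-endian: lowest address holds the most-significant byte.
So the memory order matches the most-significant-first order: 73 3A FF 8D 1E C5 E5 EB.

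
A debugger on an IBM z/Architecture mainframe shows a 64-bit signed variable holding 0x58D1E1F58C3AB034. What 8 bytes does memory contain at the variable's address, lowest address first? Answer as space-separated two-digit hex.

58 D1 E1 F5 8C 3A B0 34

Split into bytes (most-significant first): 58 D1 E1 F5 8C 3A B0 34.
Big-endian: lowest address holds the most-significant byte.
So the memory order matches the most-significant-first order: 58 D1 E1 F5 8C 3A B0 34.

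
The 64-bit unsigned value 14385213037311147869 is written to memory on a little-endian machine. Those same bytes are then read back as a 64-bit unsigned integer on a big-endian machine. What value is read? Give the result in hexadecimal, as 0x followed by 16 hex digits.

14385213037311147869 in 64-bit hexadecimal is 0xC7A28B0A933FBF5D.
Stored little-endian, the bytes at ascending addresses are 5D BF 3F 93 0A 8B A2 C7.
Read back as big-endian, the last byte is least significant, giving 0x5DBF3F930A8BA2C7.

0x5DBF3F930A8BA2C7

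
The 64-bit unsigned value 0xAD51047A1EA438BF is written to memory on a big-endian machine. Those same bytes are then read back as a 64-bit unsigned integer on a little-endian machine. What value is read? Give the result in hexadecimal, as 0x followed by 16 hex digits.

Stored big-endian, the bytes at ascending addresses are AD 51 04 7A 1E A4 38 BF.
Read back as little-endian, the first byte is least significant, giving 0xBF38A41E7A0451AD.

0xBF38A41E7A0451AD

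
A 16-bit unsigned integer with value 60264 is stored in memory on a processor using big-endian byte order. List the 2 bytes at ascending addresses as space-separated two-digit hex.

EB 68

60264 in hexadecimal, padded to 16 bits, is 0xEB68.
Split into bytes (most-significant first): EB 68.
Big-endian: lowest address holds the most-significant byte.
So the memory order matches the most-significant-first order: EB 68.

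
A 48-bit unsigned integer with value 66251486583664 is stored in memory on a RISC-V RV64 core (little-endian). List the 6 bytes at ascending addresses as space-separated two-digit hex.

66251486583664 in hexadecimal, padded to 48 bits, is 0x3C416052DB70.
Split into bytes (most-significant first): 3C 41 60 52 DB 70.
In little-endian order the low byte comes first in memory.
So at ascending addresses the bytes are 70 DB 52 60 41 3C.

70 DB 52 60 41 3C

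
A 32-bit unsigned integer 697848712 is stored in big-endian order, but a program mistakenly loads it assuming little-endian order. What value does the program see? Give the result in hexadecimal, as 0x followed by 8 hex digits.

697848712 in 32-bit hexadecimal is 0x29985388.
Stored big-endian, the bytes at ascending addresses are 29 98 53 88.
Read back as little-endian, the first byte is least significant, giving 0x88539829.

0x88539829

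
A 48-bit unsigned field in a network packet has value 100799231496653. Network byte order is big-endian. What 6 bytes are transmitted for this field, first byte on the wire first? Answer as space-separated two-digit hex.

100799231496653 in hexadecimal, padded to 48 bits, is 0x5BAD266311CD.
Split into bytes (most-significant first): 5B AD 26 63 11 CD.
Big-endian: lowest address holds the most-significant byte.
So the memory order matches the most-significant-first order: 5B AD 26 63 11 CD.

5B AD 26 63 11 CD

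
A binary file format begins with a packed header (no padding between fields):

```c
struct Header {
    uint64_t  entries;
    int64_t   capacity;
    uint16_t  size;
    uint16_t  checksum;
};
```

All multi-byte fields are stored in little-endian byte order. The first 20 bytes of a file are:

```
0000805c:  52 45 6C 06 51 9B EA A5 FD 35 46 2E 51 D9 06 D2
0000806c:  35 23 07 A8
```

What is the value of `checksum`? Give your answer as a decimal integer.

`checksum` follows `entries` (8 B), `capacity` (8 B), `size` (2 B), so it starts at offset 8 + 8 + 2 = 18 and occupies 2 bytes.
Bytes at offsets 18..19: 07 A8.
Little-endian: lowest address holds the least-significant byte.
Reassemble most-significant byte first: A8 07 → 0xA807.
0xA807 = 43015.

43015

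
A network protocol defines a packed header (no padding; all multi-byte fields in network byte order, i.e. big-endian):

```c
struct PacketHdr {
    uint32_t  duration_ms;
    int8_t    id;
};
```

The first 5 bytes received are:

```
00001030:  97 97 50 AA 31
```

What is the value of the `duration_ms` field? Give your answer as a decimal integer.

`duration_ms` is the first field, at byte offset 0, occupying 4 bytes.
Bytes at offsets 0..3: 97 97 50 AA.
Big-endian stores the most-significant byte at the lowest address.
The bytes are already most-significant first: 0x979750AA.
0x979750AA = 2543276202.

2543276202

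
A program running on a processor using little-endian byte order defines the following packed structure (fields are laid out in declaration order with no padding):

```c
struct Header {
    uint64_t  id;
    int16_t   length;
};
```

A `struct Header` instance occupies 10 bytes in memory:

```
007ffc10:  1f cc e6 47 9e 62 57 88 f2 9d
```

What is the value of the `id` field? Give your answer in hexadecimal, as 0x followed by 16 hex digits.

`id` is the first field, at byte offset 0, occupying 8 bytes.
Bytes at offsets 0..7: 1F CC E6 47 9E 62 57 88.
Little-endian: lowest address holds the least-significant byte.
Reassemble most-significant byte first: 88 57 62 9E 47 E6 CC 1F → 0x8857629E47E6CC1F.

0x8857629E47E6CC1F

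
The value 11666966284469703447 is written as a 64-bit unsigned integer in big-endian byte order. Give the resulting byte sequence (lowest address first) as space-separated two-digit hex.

11666966284469703447 in hexadecimal, padded to 64 bits, is 0xA1E9640580469317.
Split into bytes (most-significant first): A1 E9 64 05 80 46 93 17.
Big-endian: lowest address holds the most-significant byte.
So the memory order matches the most-significant-first order: A1 E9 64 05 80 46 93 17.

A1 E9 64 05 80 46 93 17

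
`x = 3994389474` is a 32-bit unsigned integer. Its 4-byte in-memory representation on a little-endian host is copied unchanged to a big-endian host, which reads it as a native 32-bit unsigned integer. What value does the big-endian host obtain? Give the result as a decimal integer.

3994389474 in 32-bit hexadecimal is 0xEE158BE2.
Stored little-endian, the bytes at ascending addresses are E2 8B 15 EE.
Read back as big-endian, the last byte is least significant, giving 0xE28B15EE.
0xE28B15EE = 3800765934.

3800765934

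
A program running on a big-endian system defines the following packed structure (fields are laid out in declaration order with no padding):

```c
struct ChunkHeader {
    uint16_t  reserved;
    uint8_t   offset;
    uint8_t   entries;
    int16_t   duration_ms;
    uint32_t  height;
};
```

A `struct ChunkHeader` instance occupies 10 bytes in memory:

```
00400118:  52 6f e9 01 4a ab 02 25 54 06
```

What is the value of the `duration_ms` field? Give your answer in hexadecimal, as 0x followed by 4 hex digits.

0x4AAB

`duration_ms` follows `reserved` (2 B), `offset` (1 B), `entries` (1 B), so it starts at offset 2 + 1 + 1 = 4 and occupies 2 bytes.
Bytes at offsets 4..5: 4A AB.
In big-endian order the high byte comes first in memory.
The bytes are already most-significant first: 0x4AAB.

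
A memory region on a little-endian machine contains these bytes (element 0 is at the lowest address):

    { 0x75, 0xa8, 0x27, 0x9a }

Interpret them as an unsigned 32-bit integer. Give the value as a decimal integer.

In little-endian order the low byte comes first in memory.
Reassemble most-significant byte first: 9A 27 A8 75 → 0x9A27A875.
0x9A27A875 = 2586290293.

2586290293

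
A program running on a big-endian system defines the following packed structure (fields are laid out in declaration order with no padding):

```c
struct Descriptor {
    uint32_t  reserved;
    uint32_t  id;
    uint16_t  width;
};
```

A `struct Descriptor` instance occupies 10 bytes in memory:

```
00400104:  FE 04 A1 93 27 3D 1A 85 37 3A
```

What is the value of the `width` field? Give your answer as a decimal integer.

14138

`width` follows `reserved` (4 B), `id` (4 B), so it starts at offset 4 + 4 = 8 and occupies 2 bytes.
Bytes at offsets 8..9: 37 3A.
In big-endian order the high byte comes first in memory.
The bytes are already most-significant first: 0x373A.
0x373A = 14138.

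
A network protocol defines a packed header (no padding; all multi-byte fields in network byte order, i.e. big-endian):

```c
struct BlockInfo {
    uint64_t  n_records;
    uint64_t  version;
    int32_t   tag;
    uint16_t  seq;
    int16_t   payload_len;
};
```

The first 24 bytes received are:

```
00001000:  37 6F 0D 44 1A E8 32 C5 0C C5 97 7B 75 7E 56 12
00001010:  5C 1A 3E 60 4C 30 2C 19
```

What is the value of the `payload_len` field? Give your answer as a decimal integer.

`payload_len` follows `n_records` (8 B), `version` (8 B), `tag` (4 B), `seq` (2 B), so it starts at offset 8 + 8 + 4 + 2 = 22 and occupies 2 bytes.
Bytes at offsets 22..23: 2C 19.
Big-endian: lowest address holds the most-significant byte.
The bytes are already most-significant first: 0x2C19.
0x2C19 = 11289.

11289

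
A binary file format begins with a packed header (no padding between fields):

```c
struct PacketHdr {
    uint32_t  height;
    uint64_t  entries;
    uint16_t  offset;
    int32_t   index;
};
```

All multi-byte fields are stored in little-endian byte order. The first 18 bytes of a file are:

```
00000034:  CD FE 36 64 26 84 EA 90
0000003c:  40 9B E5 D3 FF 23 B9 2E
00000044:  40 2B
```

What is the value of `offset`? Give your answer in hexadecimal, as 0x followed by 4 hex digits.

0x23FF

`offset` follows `height` (4 B), `entries` (8 B), so it starts at offset 4 + 8 = 12 and occupies 2 bytes.
Bytes at offsets 12..13: FF 23.
Little-endian stores the least-significant byte at the lowest address.
Reassemble most-significant byte first: 23 FF → 0x23FF.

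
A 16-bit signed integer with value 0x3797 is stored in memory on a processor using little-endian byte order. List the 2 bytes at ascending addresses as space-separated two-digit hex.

Split into bytes (most-significant first): 37 97.
Little-endian: lowest address holds the least-significant byte.
So at ascending addresses the bytes are 97 37.

97 37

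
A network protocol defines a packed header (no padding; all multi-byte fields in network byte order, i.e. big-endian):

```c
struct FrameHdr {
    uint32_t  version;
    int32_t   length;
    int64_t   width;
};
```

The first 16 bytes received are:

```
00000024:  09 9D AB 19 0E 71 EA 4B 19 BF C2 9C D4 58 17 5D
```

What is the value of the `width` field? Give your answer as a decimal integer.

`width` follows `version` (4 B), `length` (4 B), so it starts at offset 4 + 4 = 8 and occupies 8 bytes.
Bytes at offsets 8..15: 19 BF C2 9C D4 58 17 5D.
Big-endian stores the most-significant byte at the lowest address.
The bytes are already most-significant first: 0x19BFC29CD458175D.
0x19BFC29CD458175D = 1855415550333163357.

1855415550333163357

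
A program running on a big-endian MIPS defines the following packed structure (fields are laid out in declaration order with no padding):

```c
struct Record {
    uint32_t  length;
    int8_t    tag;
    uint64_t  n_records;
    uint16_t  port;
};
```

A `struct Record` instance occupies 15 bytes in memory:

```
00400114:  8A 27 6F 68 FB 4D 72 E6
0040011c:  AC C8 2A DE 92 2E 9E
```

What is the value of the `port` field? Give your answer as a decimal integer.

`port` follows `length` (4 B), `tag` (1 B), `n_records` (8 B), so it starts at offset 4 + 1 + 8 = 13 and occupies 2 bytes.
Bytes at offsets 13..14: 2E 9E.
In big-endian order the high byte comes first in memory.
The bytes are already most-significant first: 0x2E9E.
0x2E9E = 11934.

11934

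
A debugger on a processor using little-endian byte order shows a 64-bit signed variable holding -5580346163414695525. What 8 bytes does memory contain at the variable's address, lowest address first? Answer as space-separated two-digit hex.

Two's complement of -5580346163414695525 in 64 bits: 5580346163414695525 = 0x4D715F450A0BFE65; invert → 0xB28EA0BAF5F4019A; add 1 → 0xB28EA0BAF5F4019B.
Split into bytes (most-significant first): B2 8E A0 BA F5 F4 01 9B.
Little-endian stores the least-significant byte at the lowest address.
So at ascending addresses the bytes are 9B 01 F4 F5 BA A0 8E B2.

9B 01 F4 F5 BA A0 8E B2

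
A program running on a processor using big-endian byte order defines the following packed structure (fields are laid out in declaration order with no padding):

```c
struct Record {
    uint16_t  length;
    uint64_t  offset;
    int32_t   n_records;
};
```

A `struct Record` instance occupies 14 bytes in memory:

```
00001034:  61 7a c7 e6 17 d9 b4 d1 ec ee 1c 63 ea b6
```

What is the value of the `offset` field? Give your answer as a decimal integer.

14404226682000108782

`offset` follows `length` (2 bytes), so it starts at byte offset 2 and occupies 8 bytes.
Bytes at offsets 2..9: C7 E6 17 D9 B4 D1 EC EE.
Big-endian stores the most-significant byte at the lowest address.
The bytes are already most-significant first: 0xC7E617D9B4D1ECEE.
0xC7E617D9B4D1ECEE = 14404226682000108782.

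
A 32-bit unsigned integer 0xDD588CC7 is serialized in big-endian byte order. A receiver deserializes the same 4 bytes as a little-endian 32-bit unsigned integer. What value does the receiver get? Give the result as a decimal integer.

3347863773

Stored big-endian, the bytes at ascending addresses are DD 58 8C C7.
Read back as little-endian, the first byte is least significant, giving 0xC78C58DD.
0xC78C58DD = 3347863773.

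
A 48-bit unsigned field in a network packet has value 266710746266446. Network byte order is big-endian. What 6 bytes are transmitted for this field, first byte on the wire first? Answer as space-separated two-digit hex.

266710746266446 in hexadecimal, padded to 48 bits, is 0xF2926F49FB4E.
Split into bytes (most-significant first): F2 92 6F 49 FB 4E.
In big-endian order the high byte comes first in memory.
So the memory order matches the most-significant-first order: F2 92 6F 49 FB 4E.

F2 92 6F 49 FB 4E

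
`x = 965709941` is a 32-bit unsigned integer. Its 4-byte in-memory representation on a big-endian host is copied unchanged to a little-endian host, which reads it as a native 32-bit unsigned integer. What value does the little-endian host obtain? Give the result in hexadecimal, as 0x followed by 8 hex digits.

965709941 in 32-bit hexadecimal is 0x398F9075.
Stored big-endian, the bytes at ascending addresses are 39 8F 90 75.
Read back as little-endian, the first byte is least significant, giving 0x75908F39.

0x75908F39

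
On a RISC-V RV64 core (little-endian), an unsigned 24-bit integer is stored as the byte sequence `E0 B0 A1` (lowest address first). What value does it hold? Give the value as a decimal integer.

10596576

Little-endian: lowest address holds the least-significant byte.
Reassemble most-significant byte first: A1 B0 E0 → 0xA1B0E0.
0xA1B0E0 = 10596576.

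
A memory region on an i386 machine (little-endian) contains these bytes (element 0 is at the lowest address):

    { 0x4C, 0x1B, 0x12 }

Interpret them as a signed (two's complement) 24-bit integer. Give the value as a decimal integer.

1186636

Little-endian: lowest address holds the least-significant byte.
Reassemble most-significant byte first: 12 1B 4C → 0x121B4C.
0x121B4C = 1186636.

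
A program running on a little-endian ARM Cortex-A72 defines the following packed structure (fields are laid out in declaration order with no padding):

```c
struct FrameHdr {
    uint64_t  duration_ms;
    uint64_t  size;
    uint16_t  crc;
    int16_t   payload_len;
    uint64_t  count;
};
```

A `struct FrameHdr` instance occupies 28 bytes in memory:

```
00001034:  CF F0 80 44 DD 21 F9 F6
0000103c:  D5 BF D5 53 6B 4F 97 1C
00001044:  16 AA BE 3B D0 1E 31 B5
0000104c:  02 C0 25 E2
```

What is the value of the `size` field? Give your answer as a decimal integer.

2060202676931903445

`size` follows `duration_ms` (8 bytes), so it starts at byte offset 8 and occupies 8 bytes.
Bytes at offsets 8..15: D5 BF D5 53 6B 4F 97 1C.
Little-endian: lowest address holds the least-significant byte.
Reassemble most-significant byte first: 1C 97 4F 6B 53 D5 BF D5 → 0x1C974F6B53D5BFD5.
0x1C974F6B53D5BFD5 = 2060202676931903445.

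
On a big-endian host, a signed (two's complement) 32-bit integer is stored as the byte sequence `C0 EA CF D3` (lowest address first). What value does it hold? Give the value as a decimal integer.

Big-endian: lowest address holds the most-significant byte.
The bytes are already most-significant first: 0xC0EACFD3.
Top bit is set, so as a signed 32-bit value this is 0xC0EACFD3 − 2^32 = -1058353197.

-1058353197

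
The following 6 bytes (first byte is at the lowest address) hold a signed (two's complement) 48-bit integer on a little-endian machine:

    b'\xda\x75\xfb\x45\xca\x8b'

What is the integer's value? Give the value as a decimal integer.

-127774102948390

In little-endian order the low byte comes first in memory.
Reassemble most-significant byte first: 8B CA 45 FB 75 DA → 0x8BCA45FB75DA.
Top bit is set, so as a signed 48-bit value this is 0x8BCA45FB75DA − 2^48 = -127774102948390.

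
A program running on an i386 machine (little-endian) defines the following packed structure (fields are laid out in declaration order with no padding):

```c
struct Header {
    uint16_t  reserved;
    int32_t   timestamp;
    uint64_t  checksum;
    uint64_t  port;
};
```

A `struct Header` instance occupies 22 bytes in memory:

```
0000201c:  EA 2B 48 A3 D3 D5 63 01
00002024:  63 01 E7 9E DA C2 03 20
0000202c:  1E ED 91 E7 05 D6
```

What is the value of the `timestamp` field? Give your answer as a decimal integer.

`timestamp` follows `reserved` (2 bytes), so it starts at byte offset 2 and occupies 4 bytes.
Bytes at offsets 2..5: 48 A3 D3 D5.
In little-endian order the low byte comes first in memory.
Reassemble most-significant byte first: D5 D3 A3 48 → 0xD5D3A348.
Top bit is set, so as a signed 32-bit value this is 0xD5D3A348 − 2^32 = -707550392.

-707550392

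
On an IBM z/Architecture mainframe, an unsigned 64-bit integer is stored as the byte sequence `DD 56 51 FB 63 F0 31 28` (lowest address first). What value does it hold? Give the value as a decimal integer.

15949025270534517032

Big-endian stores the most-significant byte at the lowest address.
The bytes are already most-significant first: 0xDD5651FB63F03128.
0xDD5651FB63F03128 = 15949025270534517032.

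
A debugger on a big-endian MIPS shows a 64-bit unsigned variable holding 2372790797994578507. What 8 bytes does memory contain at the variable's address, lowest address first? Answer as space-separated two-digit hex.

2372790797994578507 in hexadecimal, padded to 64 bits, is 0x20EDD8A8C0C8524B.
Split into bytes (most-significant first): 20 ED D8 A8 C0 C8 52 4B.
Big-endian: lowest address holds the most-significant byte.
So the memory order matches the most-significant-first order: 20 ED D8 A8 C0 C8 52 4B.

20 ED D8 A8 C0 C8 52 4B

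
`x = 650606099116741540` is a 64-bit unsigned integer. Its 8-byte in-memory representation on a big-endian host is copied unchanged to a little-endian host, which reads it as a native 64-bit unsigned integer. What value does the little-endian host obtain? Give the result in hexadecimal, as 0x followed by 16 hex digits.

650606099116741540 in 64-bit hexadecimal is 0x09076ACCD28E53A4.
Stored big-endian, the bytes at ascending addresses are 09 07 6A CC D2 8E 53 A4.
Read back as little-endian, the first byte is least significant, giving 0xA4538ED2CC6A0709.

0xA4538ED2CC6A0709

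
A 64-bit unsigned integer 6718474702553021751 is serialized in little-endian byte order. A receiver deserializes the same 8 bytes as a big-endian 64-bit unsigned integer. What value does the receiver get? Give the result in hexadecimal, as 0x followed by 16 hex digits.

6718474702553021751 in 64-bit hexadecimal is 0x5D3CD1255E1EFD37.
Stored little-endian, the bytes at ascending addresses are 37 FD 1E 5E 25 D1 3C 5D.
Read back as big-endian, the last byte is least significant, giving 0x37FD1E5E25D13C5D.

0x37FD1E5E25D13C5D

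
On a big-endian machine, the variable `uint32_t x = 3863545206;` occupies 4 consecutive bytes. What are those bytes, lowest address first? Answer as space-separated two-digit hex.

E6 49 05 76

3863545206 in hexadecimal, padded to 32 bits, is 0xE6490576.
Split into bytes (most-significant first): E6 49 05 76.
Big-endian: lowest address holds the most-significant byte.
So the memory order matches the most-significant-first order: E6 49 05 76.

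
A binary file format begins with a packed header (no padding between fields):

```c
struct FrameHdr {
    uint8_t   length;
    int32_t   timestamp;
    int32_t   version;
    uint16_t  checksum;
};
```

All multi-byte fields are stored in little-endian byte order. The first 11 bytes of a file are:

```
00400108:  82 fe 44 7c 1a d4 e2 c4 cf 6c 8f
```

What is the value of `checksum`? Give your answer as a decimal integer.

36716

`checksum` follows `length` (1 B), `timestamp` (4 B), `version` (4 B), so it starts at offset 1 + 4 + 4 = 9 and occupies 2 bytes.
Bytes at offsets 9..10: 6C 8F.
Little-endian: lowest address holds the least-significant byte.
Reassemble most-significant byte first: 8F 6C → 0x8F6C.
0x8F6C = 36716.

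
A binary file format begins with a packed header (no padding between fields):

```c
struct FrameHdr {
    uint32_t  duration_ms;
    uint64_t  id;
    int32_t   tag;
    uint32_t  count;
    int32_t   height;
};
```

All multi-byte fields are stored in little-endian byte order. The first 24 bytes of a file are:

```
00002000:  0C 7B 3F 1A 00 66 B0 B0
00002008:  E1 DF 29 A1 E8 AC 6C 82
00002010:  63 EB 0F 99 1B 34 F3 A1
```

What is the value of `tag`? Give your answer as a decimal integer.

-2106807064

`tag` follows `duration_ms` (4 B), `id` (8 B), so it starts at offset 4 + 8 = 12 and occupies 4 bytes.
Bytes at offsets 12..15: E8 AC 6C 82.
In little-endian order the low byte comes first in memory.
Reassemble most-significant byte first: 82 6C AC E8 → 0x826CACE8.
Top bit is set, so as a signed 32-bit value this is 0x826CACE8 − 2^32 = -2106807064.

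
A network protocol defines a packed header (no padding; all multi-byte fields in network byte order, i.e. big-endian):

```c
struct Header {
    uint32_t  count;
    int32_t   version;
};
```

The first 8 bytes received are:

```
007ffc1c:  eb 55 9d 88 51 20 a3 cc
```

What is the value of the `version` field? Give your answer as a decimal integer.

1361093580

`version` follows `count` (4 bytes), so it starts at byte offset 4 and occupies 4 bytes.
Bytes at offsets 4..7: 51 20 A3 CC.
In big-endian order the high byte comes first in memory.
The bytes are already most-significant first: 0x5120A3CC.
0x5120A3CC = 1361093580.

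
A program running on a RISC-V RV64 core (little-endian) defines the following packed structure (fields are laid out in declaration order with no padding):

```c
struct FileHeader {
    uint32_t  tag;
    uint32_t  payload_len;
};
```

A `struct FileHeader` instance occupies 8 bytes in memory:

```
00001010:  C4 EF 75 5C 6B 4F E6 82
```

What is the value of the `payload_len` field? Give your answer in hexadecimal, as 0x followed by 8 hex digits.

0x82E64F6B

`payload_len` follows `tag` (4 bytes), so it starts at byte offset 4 and occupies 4 bytes.
Bytes at offsets 4..7: 6B 4F E6 82.
Little-endian: lowest address holds the least-significant byte.
Reassemble most-significant byte first: 82 E6 4F 6B → 0x82E64F6B.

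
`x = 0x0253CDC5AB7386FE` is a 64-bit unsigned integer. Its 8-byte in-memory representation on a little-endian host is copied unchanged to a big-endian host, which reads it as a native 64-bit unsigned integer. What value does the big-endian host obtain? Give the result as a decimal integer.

18340473714108093186

Stored little-endian, the bytes at ascending addresses are FE 86 73 AB C5 CD 53 02.
Read back as big-endian, the last byte is least significant, giving 0xFE8673ABC5CD5302.
0xFE8673ABC5CD5302 = 18340473714108093186.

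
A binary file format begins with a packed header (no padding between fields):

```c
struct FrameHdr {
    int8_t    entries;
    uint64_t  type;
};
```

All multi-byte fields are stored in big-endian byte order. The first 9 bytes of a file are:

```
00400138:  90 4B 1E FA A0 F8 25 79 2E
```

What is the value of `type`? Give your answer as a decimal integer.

5413039371410831662

`type` follows `entries` (1 byte), so it starts at byte offset 1 and occupies 8 bytes.
Bytes at offsets 1..8: 4B 1E FA A0 F8 25 79 2E.
In big-endian order the high byte comes first in memory.
The bytes are already most-significant first: 0x4B1EFAA0F825792E.
0x4B1EFAA0F825792E = 5413039371410831662.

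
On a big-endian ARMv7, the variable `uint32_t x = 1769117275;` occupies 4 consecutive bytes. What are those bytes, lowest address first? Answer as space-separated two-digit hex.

69 72 96 5B

1769117275 in hexadecimal, padded to 32 bits, is 0x6972965B.
Split into bytes (most-significant first): 69 72 96 5B.
In big-endian order the high byte comes first in memory.
So the memory order matches the most-significant-first order: 69 72 96 5B.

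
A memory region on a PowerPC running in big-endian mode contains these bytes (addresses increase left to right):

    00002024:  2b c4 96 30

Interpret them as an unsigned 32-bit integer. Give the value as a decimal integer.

734303792

Big-endian: lowest address holds the most-significant byte.
The bytes are already most-significant first: 0x2BC49630.
0x2BC49630 = 734303792.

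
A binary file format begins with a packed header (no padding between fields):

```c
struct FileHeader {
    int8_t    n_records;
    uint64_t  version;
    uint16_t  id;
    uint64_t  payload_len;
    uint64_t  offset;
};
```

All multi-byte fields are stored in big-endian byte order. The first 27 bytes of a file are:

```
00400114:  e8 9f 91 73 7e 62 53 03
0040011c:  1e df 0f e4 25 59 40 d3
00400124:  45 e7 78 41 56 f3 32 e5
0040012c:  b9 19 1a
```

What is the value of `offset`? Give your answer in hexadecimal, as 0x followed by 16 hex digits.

0x4156F332E5B9191A

`offset` follows `n_records` (1 B), `version` (8 B), `id` (2 B), `payload_len` (8 B), so it starts at offset 1 + 8 + 2 + 8 = 19 and occupies 8 bytes.
Bytes at offsets 19..26: 41 56 F3 32 E5 B9 19 1A.
Big-endian stores the most-significant byte at the lowest address.
The bytes are already most-significant first: 0x4156F332E5B9191A.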